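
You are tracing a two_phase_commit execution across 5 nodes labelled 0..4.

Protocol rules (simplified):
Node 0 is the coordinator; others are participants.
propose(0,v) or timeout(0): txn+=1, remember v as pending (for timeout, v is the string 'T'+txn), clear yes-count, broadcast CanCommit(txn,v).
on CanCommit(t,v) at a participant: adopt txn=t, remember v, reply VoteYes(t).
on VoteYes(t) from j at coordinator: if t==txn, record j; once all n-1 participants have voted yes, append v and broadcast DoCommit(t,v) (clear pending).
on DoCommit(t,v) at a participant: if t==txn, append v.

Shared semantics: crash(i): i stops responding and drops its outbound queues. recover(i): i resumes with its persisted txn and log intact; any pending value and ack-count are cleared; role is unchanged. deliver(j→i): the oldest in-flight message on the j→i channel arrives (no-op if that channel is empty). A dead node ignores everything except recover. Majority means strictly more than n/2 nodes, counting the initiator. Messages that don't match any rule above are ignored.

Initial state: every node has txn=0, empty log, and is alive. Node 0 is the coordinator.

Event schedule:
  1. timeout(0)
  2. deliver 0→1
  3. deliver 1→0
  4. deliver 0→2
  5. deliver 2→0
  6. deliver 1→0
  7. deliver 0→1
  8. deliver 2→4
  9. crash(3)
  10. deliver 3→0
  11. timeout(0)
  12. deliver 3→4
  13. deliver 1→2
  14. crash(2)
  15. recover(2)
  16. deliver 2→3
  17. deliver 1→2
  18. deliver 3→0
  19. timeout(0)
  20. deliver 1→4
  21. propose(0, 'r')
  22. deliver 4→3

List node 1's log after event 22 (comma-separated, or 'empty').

empty

e1 timeout(0): 0[coor,t=1,-]
e2 deliver 0→1: 1[part,t=1,-]
e3 deliver 1→0: ·
e4 deliver 0→2: 2[part,t=1,-]
e5 deliver 2→0: ·
e6 deliver 1→0: ·
e7 deliver 0→1: ·
e8 deliver 2→4: ·
e9 crash(3): 3[✗part,t=0,-]
e10 deliver 3→0: ·
e11 timeout(0): 0[coor,t=2,-]
e12 deliver 3→4: ·
e13 deliver 1→2: ·
e14 crash(2): 2[✗part,t=1,-]
e15 recover(2): 2[part,t=1,-]
e16 deliver 2→3: ·
e17 deliver 1→2: ·
e18 deliver 3→0: ·
e19 timeout(0): 0[coor,t=3,-]
e20 deliver 1→4: ·
e21 propose(0,'r'): 0[coor,t=4,-]
e22 deliver 4→3: ·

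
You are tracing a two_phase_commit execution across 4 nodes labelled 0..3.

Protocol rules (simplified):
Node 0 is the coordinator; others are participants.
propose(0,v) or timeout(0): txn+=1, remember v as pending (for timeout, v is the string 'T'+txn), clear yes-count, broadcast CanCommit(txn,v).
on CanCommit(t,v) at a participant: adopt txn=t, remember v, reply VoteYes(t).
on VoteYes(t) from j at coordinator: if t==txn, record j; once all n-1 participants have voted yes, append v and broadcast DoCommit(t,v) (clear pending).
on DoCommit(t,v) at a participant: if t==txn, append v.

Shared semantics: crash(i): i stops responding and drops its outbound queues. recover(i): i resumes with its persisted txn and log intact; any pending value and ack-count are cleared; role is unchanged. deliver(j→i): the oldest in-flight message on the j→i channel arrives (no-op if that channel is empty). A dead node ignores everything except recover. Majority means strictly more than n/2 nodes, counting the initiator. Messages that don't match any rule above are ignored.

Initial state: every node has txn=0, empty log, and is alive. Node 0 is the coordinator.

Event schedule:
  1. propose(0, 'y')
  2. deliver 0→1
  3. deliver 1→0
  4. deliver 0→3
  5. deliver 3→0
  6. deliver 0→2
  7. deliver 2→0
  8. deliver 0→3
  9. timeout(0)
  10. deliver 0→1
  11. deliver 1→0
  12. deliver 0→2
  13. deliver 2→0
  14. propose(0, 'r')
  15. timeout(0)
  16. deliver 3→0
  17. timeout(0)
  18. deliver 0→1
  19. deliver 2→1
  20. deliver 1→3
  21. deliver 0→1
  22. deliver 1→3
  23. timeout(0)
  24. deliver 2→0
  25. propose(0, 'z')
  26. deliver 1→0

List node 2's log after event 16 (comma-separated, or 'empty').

y

1. propose(0,'y'):  <0:coor t1 ->
2. deliver 0→1:  <1:part t1 ->
3. deliver 1→0:  nop
4. deliver 0→3:  <3:part t1 ->
5. deliver 3→0:  nop
6. deliver 0→2:  <2:part t1 ->
7. deliver 2→0:  <0:coor t1 y>
8. deliver 0→3:  <3:part t1 y>
9. timeout(0):  <0:coor t2 y>
10. deliver 0→1:  <1:part t1 y>
11. deliver 1→0:  nop
12. deliver 0→2:  <2:part t1 y>
13. deliver 2→0:  nop
14. propose(0,'r'):  <0:coor t3 y>
15. timeout(0):  <0:coor t4 y>
16. deliver 3→0:  nop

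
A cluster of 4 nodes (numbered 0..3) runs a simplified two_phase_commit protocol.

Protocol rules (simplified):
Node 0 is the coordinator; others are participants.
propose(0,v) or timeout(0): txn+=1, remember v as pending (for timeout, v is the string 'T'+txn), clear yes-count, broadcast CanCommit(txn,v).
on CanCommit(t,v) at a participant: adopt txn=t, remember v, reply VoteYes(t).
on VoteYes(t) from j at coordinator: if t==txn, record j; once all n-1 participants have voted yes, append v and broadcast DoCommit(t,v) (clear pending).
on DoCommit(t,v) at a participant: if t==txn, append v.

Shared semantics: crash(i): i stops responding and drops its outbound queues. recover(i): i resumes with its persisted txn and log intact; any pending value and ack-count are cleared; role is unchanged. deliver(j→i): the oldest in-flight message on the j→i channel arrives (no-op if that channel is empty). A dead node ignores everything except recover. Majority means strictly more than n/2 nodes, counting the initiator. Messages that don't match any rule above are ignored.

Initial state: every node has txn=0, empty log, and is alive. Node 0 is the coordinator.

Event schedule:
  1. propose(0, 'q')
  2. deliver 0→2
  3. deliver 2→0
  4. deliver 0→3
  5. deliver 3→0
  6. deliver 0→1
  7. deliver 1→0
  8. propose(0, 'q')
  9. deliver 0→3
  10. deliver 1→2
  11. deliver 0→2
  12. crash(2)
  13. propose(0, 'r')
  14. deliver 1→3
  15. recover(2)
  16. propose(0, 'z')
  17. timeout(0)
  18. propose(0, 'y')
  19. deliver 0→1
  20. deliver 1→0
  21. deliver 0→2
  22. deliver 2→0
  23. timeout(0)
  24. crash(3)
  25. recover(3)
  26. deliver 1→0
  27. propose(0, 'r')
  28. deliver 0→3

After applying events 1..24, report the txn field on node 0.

[1] propose(0,'q') → N0(coor t1 [-])
[2] deliver 0→2 → N2(part t1 [-])
[3] deliver 2→0 → ∅
[4] deliver 0→3 → N3(part t1 [-])
[5] deliver 3→0 → ∅
[6] deliver 0→1 → N1(part t1 [-])
[7] deliver 1→0 → N0(coor t1 [q])
[8] propose(0,'q') → N0(coor t2 [q])
[9] deliver 0→3 → N3(part t1 [q])
[10] deliver 1→2 → ∅
[11] deliver 0→2 → N2(part t1 [q])
[12] crash(2) → N2(✗part t1 [q])
[13] propose(0,'r') → N0(coor t3 [q])
[14] deliver 1→3 → ∅
[15] recover(2) → N2(part t1 [q])
[16] propose(0,'z') → N0(coor t4 [q])
[17] timeout(0) → N0(coor t5 [q])
[18] propose(0,'y') → N0(coor t6 [q])
[19] deliver 0→1 → N1(part t1 [q])
[20] deliver 1→0 → ∅
[21] deliver 0→2 → N2(part t2 [q])
[22] deliver 2→0 → ∅
[23] timeout(0) → N0(coor t7 [q])
[24] crash(3) → N3(✗part t1 [q])

7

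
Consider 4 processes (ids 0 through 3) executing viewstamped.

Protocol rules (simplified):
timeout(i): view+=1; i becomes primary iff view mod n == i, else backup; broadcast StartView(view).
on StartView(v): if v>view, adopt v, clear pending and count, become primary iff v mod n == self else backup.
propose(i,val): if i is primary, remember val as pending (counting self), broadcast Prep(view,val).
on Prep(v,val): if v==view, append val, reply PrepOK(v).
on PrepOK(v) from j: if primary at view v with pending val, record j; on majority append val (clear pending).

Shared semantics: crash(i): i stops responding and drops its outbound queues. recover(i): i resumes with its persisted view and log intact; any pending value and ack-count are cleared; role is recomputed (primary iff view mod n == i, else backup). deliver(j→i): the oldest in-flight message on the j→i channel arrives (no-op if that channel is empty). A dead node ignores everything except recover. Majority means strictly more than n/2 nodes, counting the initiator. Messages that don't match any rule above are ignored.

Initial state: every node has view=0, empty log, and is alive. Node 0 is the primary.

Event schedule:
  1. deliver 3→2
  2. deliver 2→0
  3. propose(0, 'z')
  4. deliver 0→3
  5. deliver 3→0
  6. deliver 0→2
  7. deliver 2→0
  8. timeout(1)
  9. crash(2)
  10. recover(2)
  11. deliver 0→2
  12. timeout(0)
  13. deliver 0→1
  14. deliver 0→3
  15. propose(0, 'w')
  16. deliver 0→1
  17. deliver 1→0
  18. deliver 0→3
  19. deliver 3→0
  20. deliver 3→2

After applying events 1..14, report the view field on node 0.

step 1 deliver 3→2: —
step 2 deliver 2→0: —
step 3 propose(0,'z'): —
step 4 deliver 0→3: 3={back,v=0,log=z}
step 5 deliver 3→0: —
step 6 deliver 0→2: 2={back,v=0,log=z}
step 7 deliver 2→0: 0={prim,v=0,log=z}
step 8 timeout(1): 1={prim,v=1,log=-}
step 9 crash(2): 2={✗back,v=0,log=z}
step 10 recover(2): 2={back,v=0,log=z}
step 11 deliver 0→2: —
step 12 timeout(0): 0={back,v=1,log=z}
step 13 deliver 0→1: —
step 14 deliver 0→3: 3={back,v=1,log=z}

1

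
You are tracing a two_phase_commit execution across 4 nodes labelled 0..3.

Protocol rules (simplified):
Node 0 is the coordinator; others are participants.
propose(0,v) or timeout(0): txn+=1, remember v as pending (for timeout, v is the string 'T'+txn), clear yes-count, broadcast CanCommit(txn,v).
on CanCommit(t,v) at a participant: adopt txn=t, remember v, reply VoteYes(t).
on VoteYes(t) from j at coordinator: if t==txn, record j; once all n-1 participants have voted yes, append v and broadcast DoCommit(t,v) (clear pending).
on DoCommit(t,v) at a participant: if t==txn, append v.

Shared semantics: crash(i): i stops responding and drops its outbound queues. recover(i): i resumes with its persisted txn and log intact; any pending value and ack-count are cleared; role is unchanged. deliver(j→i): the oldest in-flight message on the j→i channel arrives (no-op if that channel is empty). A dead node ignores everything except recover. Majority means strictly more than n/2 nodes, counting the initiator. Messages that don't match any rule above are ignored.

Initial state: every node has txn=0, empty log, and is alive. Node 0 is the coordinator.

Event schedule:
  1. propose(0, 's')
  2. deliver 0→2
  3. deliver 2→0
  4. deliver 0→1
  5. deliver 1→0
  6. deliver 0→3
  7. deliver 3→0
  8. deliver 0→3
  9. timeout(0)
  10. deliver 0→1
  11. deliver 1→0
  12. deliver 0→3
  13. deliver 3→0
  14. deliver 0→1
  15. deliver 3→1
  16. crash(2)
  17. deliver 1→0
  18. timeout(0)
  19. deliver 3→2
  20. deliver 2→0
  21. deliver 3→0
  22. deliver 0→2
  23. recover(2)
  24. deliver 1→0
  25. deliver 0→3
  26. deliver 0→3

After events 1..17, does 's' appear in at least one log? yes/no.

yes

step 1 propose(0,'s'): 0={coor,t=1,log=-}
step 2 deliver 0→2: 2={part,t=1,log=-}
step 3 deliver 2→0: —
step 4 deliver 0→1: 1={part,t=1,log=-}
step 5 deliver 1→0: —
step 6 deliver 0→3: 3={part,t=1,log=-}
step 7 deliver 3→0: 0={coor,t=1,log=s}
step 8 deliver 0→3: 3={part,t=1,log=s}
step 9 timeout(0): 0={coor,t=2,log=s}
step 10 deliver 0→1: 1={part,t=1,log=s}
step 11 deliver 1→0: —
step 12 deliver 0→3: 3={part,t=2,log=s}
step 13 deliver 3→0: —
step 14 deliver 0→1: 1={part,t=2,log=s}
step 15 deliver 3→1: —
step 16 crash(2): 2={✗part,t=1,log=-}
step 17 deliver 1→0: —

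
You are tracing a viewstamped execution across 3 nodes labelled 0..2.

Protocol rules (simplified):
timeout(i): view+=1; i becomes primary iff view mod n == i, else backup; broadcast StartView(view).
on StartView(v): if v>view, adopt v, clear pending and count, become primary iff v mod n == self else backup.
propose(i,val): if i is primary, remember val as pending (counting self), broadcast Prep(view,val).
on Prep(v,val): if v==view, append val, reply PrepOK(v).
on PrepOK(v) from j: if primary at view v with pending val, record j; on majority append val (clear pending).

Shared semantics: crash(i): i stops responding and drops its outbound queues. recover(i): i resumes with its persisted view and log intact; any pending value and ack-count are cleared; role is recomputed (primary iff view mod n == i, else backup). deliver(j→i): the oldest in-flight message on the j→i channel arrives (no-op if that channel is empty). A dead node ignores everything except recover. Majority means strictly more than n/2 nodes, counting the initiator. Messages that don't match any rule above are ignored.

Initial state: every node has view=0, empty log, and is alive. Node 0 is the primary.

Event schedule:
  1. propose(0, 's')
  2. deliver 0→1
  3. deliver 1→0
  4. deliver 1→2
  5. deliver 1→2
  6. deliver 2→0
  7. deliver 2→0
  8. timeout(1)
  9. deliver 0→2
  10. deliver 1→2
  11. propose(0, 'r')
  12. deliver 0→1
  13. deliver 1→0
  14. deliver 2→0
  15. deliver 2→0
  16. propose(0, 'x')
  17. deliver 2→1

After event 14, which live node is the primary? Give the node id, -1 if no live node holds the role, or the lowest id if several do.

1

[1] propose(0,'s') → ∅
[2] deliver 0→1 → N1(back v0 [s])
[3] deliver 1→0 → N0(prim v0 [s])
[4] deliver 1→2 → ∅
[5] deliver 1→2 → ∅
[6] deliver 2→0 → ∅
[7] deliver 2→0 → ∅
[8] timeout(1) → N1(prim v1 [s])
[9] deliver 0→2 → N2(back v0 [s])
[10] deliver 1→2 → N2(back v1 [s])
[11] propose(0,'r') → ∅
[12] deliver 0→1 → ∅
[13] deliver 1→0 → N0(back v1 [s])
[14] deliver 2→0 → ∅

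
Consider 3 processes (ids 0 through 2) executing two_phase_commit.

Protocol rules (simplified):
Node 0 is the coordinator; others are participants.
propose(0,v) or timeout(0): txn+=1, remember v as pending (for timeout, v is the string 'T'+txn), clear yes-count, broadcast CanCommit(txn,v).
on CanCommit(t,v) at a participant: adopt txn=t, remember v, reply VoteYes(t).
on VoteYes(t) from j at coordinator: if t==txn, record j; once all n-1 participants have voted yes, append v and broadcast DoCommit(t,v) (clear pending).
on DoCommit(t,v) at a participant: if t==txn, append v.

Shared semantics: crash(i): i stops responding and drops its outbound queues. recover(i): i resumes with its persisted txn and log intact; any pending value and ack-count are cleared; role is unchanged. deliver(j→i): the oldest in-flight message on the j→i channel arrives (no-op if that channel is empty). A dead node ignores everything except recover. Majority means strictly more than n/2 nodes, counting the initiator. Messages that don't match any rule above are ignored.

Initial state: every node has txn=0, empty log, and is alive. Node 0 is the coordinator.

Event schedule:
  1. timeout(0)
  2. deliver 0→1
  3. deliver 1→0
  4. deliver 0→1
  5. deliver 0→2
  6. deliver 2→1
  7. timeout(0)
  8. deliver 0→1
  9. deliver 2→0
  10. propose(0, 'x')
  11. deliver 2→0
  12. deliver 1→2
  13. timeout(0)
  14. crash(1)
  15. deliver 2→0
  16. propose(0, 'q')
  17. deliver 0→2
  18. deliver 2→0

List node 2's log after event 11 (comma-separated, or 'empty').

empty

[1] timeout(0) → N0(coor t1 [-])
[2] deliver 0→1 → N1(part t1 [-])
[3] deliver 1→0 → ∅
[4] deliver 0→1 → ∅
[5] deliver 0→2 → N2(part t1 [-])
[6] deliver 2→1 → ∅
[7] timeout(0) → N0(coor t2 [-])
[8] deliver 0→1 → N1(part t2 [-])
[9] deliver 2→0 → ∅
[10] propose(0,'x') → N0(coor t3 [-])
[11] deliver 2→0 → ∅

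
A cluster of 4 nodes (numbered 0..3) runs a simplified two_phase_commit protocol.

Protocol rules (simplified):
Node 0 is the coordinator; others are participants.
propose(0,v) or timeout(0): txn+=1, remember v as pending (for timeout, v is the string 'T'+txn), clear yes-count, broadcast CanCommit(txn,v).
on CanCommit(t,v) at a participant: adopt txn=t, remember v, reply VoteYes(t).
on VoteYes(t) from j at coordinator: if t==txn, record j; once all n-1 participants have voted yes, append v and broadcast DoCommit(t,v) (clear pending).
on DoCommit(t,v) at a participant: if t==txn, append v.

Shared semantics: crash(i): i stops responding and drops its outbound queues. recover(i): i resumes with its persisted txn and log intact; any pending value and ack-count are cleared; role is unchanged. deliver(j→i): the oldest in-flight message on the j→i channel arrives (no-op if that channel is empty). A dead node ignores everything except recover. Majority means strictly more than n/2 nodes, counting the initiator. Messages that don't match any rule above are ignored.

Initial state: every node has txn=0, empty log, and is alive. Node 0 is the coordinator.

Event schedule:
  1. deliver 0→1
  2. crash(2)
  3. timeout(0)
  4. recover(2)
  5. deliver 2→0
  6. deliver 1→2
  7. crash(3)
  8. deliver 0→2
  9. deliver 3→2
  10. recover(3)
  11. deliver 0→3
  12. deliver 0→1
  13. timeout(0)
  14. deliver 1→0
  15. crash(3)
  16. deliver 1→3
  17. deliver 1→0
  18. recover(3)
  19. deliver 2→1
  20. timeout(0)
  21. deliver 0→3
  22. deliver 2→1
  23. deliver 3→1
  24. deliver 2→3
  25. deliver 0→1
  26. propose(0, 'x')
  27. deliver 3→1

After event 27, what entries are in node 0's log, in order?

1. deliver 0→1:  nop
2. crash(2):  <2:✗part t0 ->
3. timeout(0):  <0:coor t1 ->
4. recover(2):  <2:part t0 ->
5. deliver 2→0:  nop
6. deliver 1→2:  nop
7. crash(3):  <3:✗part t0 ->
8. deliver 0→2:  <2:part t1 ->
9. deliver 3→2:  nop
10. recover(3):  <3:part t0 ->
11. deliver 0→3:  <3:part t1 ->
12. deliver 0→1:  <1:part t1 ->
13. timeout(0):  <0:coor t2 ->
14. deliver 1→0:  nop
15. crash(3):  <3:✗part t1 ->
16. deliver 1→3:  nop
17. deliver 1→0:  nop
18. recover(3):  <3:part t1 ->
19. deliver 2→1:  nop
20. timeout(0):  <0:coor t3 ->
21. deliver 0→3:  <3:part t2 ->
22. deliver 2→1:  nop
23. deliver 3→1:  nop
24. deliver 2→3:  nop
25. deliver 0→1:  <1:part t2 ->
26. propose(0,'x'):  <0:coor t4 ->
27. deliver 3→1:  nop

empty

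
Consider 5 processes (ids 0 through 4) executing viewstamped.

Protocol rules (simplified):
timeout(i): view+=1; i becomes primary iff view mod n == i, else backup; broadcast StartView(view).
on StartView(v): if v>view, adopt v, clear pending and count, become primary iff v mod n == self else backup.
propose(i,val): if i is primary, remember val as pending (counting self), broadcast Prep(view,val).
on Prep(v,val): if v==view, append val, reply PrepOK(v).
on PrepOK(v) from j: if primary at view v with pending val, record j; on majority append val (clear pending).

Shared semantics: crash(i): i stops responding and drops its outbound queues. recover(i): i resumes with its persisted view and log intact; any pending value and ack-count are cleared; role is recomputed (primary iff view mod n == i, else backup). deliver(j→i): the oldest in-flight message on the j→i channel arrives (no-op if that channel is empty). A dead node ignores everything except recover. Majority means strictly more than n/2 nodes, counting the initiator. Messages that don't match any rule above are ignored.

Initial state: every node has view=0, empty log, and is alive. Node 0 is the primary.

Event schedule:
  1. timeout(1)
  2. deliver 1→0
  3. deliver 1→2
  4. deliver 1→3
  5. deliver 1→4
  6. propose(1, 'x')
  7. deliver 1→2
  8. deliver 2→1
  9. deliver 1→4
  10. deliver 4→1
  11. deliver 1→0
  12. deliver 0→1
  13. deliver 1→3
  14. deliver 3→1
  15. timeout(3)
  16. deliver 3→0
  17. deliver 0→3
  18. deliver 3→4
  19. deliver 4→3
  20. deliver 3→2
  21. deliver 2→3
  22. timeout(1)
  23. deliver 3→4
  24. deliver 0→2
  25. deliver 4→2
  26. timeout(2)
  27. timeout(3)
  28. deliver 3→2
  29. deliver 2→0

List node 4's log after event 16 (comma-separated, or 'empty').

x

step 1 timeout(1): 1={prim,v=1,log=-}
step 2 deliver 1→0: 0={back,v=1,log=-}
step 3 deliver 1→2: 2={back,v=1,log=-}
step 4 deliver 1→3: 3={back,v=1,log=-}
step 5 deliver 1→4: 4={back,v=1,log=-}
step 6 propose(1,'x'): —
step 7 deliver 1→2: 2={back,v=1,log=x}
step 8 deliver 2→1: —
step 9 deliver 1→4: 4={back,v=1,log=x}
step 10 deliver 4→1: 1={prim,v=1,log=x}
step 11 deliver 1→0: 0={back,v=1,log=x}
step 12 deliver 0→1: —
step 13 deliver 1→3: 3={back,v=1,log=x}
step 14 deliver 3→1: —
step 15 timeout(3): 3={back,v=2,log=x}
step 16 deliver 3→0: 0={back,v=2,log=x}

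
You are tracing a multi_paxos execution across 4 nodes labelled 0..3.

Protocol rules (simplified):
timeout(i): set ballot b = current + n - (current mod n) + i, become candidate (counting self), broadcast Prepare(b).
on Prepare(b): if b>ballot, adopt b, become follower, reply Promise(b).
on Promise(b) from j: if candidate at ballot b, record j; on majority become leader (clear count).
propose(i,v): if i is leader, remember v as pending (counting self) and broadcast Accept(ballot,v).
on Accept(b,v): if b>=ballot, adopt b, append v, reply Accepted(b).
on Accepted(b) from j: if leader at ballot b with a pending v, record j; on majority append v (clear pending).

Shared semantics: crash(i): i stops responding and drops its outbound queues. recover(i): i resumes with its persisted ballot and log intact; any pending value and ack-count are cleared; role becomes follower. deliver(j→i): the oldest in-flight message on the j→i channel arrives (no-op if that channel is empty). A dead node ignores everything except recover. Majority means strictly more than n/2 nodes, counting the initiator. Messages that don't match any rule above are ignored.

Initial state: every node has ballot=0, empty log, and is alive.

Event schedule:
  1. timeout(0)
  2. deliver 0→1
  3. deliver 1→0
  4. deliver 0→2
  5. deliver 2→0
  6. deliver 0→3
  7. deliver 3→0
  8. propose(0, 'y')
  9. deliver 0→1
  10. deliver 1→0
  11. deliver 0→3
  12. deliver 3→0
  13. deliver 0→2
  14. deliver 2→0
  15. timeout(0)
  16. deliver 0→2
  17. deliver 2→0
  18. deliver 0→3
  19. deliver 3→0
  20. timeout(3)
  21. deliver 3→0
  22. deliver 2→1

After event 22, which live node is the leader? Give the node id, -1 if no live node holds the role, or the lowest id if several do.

-1

step 1 timeout(0): 0={cand,b=4,log=-}
step 2 deliver 0→1: 1={foll,b=4,log=-}
step 3 deliver 1→0: —
step 4 deliver 0→2: 2={foll,b=4,log=-}
step 5 deliver 2→0: 0={lead,b=4,log=-}
step 6 deliver 0→3: 3={foll,b=4,log=-}
step 7 deliver 3→0: —
step 8 propose(0,'y'): —
step 9 deliver 0→1: 1={foll,b=4,log=y}
step 10 deliver 1→0: —
step 11 deliver 0→3: 3={foll,b=4,log=y}
step 12 deliver 3→0: 0={lead,b=4,log=y}
step 13 deliver 0→2: 2={foll,b=4,log=y}
step 14 deliver 2→0: —
step 15 timeout(0): 0={cand,b=8,log=y}
step 16 deliver 0→2: 2={foll,b=8,log=y}
step 17 deliver 2→0: —
step 18 deliver 0→3: 3={foll,b=8,log=y}
step 19 deliver 3→0: 0={lead,b=8,log=y}
step 20 timeout(3): 3={cand,b=15,log=y}
step 21 deliver 3→0: 0={foll,b=15,log=y}
step 22 deliver 2→1: —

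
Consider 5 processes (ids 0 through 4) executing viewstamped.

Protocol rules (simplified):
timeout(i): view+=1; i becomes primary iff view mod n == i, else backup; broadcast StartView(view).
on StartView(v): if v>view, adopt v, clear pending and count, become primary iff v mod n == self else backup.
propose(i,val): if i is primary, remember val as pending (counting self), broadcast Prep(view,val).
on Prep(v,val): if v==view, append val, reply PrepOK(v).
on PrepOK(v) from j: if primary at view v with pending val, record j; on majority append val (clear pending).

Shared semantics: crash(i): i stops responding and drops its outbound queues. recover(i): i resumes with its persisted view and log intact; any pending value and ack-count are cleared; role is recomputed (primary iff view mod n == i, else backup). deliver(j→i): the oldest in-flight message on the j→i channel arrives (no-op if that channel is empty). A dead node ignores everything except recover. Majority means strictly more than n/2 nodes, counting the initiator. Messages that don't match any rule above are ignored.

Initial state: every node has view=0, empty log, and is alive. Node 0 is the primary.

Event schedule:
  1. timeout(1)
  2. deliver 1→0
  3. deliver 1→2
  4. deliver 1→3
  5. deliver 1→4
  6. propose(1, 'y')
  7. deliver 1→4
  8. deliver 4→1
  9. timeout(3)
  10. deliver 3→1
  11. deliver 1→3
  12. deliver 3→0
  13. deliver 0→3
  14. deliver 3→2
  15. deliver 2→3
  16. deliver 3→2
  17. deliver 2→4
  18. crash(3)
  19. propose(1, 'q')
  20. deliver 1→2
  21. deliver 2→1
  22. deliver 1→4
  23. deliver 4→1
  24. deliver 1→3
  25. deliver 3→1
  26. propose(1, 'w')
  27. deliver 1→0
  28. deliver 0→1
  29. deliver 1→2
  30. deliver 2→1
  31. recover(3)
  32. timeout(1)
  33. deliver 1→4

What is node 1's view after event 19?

1. timeout(1):  <1:prim v1 ->
2. deliver 1→0:  <0:back v1 ->
3. deliver 1→2:  <2:back v1 ->
4. deliver 1→3:  <3:back v1 ->
5. deliver 1→4:  <4:back v1 ->
6. propose(1,'y'):  nop
7. deliver 1→4:  <4:back v1 y>
8. deliver 4→1:  nop
9. timeout(3):  <3:back v2 ->
10. deliver 3→1:  <1:back v2 ->
11. deliver 1→3:  nop
12. deliver 3→0:  <0:back v2 ->
13. deliver 0→3:  nop
14. deliver 3→2:  <2:prim v2 ->
15. deliver 2→3:  nop
16. deliver 3→2:  nop
17. deliver 2→4:  nop
18. crash(3):  <3:✗back v2 ->
19. propose(1,'q'):  nop

2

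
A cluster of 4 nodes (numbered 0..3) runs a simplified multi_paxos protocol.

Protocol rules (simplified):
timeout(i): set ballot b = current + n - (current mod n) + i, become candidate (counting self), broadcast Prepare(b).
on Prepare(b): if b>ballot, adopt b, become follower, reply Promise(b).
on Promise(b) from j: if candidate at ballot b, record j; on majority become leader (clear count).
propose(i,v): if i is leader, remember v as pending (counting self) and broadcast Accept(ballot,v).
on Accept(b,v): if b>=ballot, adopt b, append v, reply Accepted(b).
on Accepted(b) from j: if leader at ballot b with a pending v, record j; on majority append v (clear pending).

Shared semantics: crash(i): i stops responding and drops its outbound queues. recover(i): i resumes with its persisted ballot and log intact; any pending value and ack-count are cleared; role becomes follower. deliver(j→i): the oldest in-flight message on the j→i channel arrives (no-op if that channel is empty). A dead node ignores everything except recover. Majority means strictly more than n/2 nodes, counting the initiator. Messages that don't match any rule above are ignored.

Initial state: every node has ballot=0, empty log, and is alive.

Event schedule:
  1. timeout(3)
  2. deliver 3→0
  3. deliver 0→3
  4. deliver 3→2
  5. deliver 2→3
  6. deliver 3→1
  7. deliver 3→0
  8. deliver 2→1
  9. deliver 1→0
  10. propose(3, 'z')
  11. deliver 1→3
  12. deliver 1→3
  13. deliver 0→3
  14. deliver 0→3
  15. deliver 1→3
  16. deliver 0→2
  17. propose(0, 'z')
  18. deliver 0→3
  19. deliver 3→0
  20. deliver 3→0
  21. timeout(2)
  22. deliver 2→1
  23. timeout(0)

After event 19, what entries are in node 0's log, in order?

[1] timeout(3) → N3(cand b7 [-])
[2] deliver 3→0 → N0(foll b7 [-])
[3] deliver 0→3 → ∅
[4] deliver 3→2 → N2(foll b7 [-])
[5] deliver 2→3 → N3(lead b7 [-])
[6] deliver 3→1 → N1(foll b7 [-])
[7] deliver 3→0 → ∅
[8] deliver 2→1 → ∅
[9] deliver 1→0 → ∅
[10] propose(3,'z') → ∅
[11] deliver 1→3 → ∅
[12] deliver 1→3 → ∅
[13] deliver 0→3 → ∅
[14] deliver 0→3 → ∅
[15] deliver 1→3 → ∅
[16] deliver 0→2 → ∅
[17] propose(0,'z') → ∅
[18] deliver 0→3 → ∅
[19] deliver 3→0 → N0(foll b7 [z])

z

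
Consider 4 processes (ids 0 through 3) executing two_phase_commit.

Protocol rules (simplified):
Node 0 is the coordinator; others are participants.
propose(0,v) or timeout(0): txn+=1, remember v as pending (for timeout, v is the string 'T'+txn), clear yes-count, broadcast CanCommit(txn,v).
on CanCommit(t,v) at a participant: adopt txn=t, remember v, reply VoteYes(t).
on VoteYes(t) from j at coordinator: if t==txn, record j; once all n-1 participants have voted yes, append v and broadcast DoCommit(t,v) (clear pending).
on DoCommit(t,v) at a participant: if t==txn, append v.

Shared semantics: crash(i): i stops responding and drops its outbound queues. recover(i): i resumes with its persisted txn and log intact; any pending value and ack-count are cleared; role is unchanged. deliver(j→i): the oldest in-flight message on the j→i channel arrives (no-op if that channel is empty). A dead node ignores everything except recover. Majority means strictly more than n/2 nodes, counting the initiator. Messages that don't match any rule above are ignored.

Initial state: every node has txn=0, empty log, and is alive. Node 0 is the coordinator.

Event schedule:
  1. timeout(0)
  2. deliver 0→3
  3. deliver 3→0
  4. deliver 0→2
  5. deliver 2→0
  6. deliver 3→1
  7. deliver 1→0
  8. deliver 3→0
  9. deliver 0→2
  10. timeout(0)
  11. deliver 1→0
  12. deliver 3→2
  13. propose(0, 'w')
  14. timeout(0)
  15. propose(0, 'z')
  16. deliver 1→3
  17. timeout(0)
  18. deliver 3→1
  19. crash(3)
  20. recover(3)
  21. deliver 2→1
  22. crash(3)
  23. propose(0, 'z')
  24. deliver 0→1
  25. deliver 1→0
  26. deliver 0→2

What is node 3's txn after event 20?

step 1 timeout(0): 0={coor,t=1,log=-}
step 2 deliver 0→3: 3={part,t=1,log=-}
step 3 deliver 3→0: —
step 4 deliver 0→2: 2={part,t=1,log=-}
step 5 deliver 2→0: —
step 6 deliver 3→1: —
step 7 deliver 1→0: —
step 8 deliver 3→0: —
step 9 deliver 0→2: —
step 10 timeout(0): 0={coor,t=2,log=-}
step 11 deliver 1→0: —
step 12 deliver 3→2: —
step 13 propose(0,'w'): 0={coor,t=3,log=-}
step 14 timeout(0): 0={coor,t=4,log=-}
step 15 propose(0,'z'): 0={coor,t=5,log=-}
step 16 deliver 1→3: —
step 17 timeout(0): 0={coor,t=6,log=-}
step 18 deliver 3→1: —
step 19 crash(3): 3={✗part,t=1,log=-}
step 20 recover(3): 3={part,t=1,log=-}

1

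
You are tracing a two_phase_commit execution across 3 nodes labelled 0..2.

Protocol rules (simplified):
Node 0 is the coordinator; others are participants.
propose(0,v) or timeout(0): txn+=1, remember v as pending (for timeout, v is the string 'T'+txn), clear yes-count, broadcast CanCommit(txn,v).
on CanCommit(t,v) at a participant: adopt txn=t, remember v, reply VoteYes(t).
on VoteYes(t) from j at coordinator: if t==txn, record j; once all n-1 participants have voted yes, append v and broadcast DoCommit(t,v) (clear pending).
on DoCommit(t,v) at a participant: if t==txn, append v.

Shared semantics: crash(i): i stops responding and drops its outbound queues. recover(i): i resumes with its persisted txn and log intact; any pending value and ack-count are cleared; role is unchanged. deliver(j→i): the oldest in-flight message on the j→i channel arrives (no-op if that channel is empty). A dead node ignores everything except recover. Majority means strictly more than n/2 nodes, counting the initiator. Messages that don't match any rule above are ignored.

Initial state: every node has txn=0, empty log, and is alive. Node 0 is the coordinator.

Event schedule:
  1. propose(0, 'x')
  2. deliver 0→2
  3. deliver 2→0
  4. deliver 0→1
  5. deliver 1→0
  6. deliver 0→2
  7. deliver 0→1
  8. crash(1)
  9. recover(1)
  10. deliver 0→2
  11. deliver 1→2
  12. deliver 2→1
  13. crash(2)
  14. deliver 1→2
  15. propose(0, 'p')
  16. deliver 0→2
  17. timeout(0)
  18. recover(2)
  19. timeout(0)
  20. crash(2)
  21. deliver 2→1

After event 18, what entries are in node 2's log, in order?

[1] propose(0,'x') → N0(coor t1 [-])
[2] deliver 0→2 → N2(part t1 [-])
[3] deliver 2→0 → ∅
[4] deliver 0→1 → N1(part t1 [-])
[5] deliver 1→0 → N0(coor t1 [x])
[6] deliver 0→2 → N2(part t1 [x])
[7] deliver 0→1 → N1(part t1 [x])
[8] crash(1) → N1(✗part t1 [x])
[9] recover(1) → N1(part t1 [x])
[10] deliver 0→2 → ∅
[11] deliver 1→2 → ∅
[12] deliver 2→1 → ∅
[13] crash(2) → N2(✗part t1 [x])
[14] deliver 1→2 → ∅
[15] propose(0,'p') → N0(coor t2 [x])
[16] deliver 0→2 → ∅
[17] timeout(0) → N0(coor t3 [x])
[18] recover(2) → N2(part t1 [x])

x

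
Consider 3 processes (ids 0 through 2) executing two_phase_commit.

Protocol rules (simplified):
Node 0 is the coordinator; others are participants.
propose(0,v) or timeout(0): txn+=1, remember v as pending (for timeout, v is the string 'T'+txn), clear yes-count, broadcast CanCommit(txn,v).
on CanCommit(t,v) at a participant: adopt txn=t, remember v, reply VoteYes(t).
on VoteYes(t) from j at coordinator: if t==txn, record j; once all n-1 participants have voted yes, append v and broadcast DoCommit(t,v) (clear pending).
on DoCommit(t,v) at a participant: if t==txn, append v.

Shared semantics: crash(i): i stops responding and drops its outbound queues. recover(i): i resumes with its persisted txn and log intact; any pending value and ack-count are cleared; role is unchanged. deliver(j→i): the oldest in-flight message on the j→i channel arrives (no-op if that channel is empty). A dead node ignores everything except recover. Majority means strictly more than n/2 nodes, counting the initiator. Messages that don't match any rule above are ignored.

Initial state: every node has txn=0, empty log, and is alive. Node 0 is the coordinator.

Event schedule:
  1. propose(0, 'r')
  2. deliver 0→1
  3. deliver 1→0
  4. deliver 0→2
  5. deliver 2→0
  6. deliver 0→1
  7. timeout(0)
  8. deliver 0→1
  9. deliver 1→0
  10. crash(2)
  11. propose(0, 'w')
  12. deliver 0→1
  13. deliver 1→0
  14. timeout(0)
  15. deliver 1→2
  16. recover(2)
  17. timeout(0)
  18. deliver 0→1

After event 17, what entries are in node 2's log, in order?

1. propose(0,'r'):  <0:coor t1 ->
2. deliver 0→1:  <1:part t1 ->
3. deliver 1→0:  nop
4. deliver 0→2:  <2:part t1 ->
5. deliver 2→0:  <0:coor t1 r>
6. deliver 0→1:  <1:part t1 r>
7. timeout(0):  <0:coor t2 r>
8. deliver 0→1:  <1:part t2 r>
9. deliver 1→0:  nop
10. crash(2):  <2:✗part t1 ->
11. propose(0,'w'):  <0:coor t3 r>
12. deliver 0→1:  <1:part t3 r>
13. deliver 1→0:  nop
14. timeout(0):  <0:coor t4 r>
15. deliver 1→2:  nop
16. recover(2):  <2:part t1 ->
17. timeout(0):  <0:coor t5 r>

empty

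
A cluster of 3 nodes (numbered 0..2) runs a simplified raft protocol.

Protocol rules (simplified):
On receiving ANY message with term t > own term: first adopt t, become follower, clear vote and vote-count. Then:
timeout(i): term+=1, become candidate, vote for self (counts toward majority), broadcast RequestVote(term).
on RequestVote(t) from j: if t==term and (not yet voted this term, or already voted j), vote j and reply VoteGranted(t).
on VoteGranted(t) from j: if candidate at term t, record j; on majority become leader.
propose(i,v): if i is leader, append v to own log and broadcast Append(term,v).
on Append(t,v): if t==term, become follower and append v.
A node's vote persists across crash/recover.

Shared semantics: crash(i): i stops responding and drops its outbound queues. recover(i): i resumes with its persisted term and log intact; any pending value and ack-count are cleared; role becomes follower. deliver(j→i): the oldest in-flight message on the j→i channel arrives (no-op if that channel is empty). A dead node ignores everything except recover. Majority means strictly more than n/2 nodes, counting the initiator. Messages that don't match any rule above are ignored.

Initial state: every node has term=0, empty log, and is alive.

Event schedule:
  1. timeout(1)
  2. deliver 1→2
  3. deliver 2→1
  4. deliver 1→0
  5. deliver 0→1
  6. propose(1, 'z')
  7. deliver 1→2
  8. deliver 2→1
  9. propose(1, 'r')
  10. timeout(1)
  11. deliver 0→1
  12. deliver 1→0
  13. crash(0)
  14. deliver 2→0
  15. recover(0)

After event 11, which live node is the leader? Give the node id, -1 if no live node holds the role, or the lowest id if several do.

1. timeout(1):  <1:cand t1 ->
2. deliver 1→2:  <2:foll t1 ->
3. deliver 2→1:  <1:lead t1 ->
4. deliver 1→0:  <0:foll t1 ->
5. deliver 0→1:  nop
6. propose(1,'z'):  <1:lead t1 z>
7. deliver 1→2:  <2:foll t1 z>
8. deliver 2→1:  nop
9. propose(1,'r'):  <1:lead t1 z,r>
10. timeout(1):  <1:cand t2 z,r>
11. deliver 0→1:  nop

-1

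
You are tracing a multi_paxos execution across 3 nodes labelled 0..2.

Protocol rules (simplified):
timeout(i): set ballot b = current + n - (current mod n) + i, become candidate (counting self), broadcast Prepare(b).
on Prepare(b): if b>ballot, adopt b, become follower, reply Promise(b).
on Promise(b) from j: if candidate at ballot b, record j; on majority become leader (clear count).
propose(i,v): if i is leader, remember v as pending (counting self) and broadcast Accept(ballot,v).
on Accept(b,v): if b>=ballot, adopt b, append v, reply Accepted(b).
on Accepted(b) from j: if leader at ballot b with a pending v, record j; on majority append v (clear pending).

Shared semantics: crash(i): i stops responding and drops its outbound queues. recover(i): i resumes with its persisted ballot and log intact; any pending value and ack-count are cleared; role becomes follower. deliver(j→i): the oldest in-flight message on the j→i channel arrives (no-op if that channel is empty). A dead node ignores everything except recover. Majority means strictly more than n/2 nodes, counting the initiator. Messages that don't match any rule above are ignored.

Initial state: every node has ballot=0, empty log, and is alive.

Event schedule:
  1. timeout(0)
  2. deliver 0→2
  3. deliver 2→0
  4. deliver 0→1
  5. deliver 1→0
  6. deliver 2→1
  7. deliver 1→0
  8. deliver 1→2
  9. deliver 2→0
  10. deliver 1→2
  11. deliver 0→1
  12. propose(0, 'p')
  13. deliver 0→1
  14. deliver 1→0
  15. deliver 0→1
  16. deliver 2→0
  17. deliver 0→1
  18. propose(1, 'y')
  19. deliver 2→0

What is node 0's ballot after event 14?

3

after 1 — timeout(0): n0:cand/b3/[-]
after 2 — deliver 0→2: n2:foll/b3/[-]
after 3 — deliver 2→0: n0:lead/b3/[-]
after 4 — deliver 0→1: n1:foll/b3/[-]
after 5 — deliver 1→0: ·
after 6 — deliver 2→1: ·
after 7 — deliver 1→0: ·
after 8 — deliver 1→2: ·
after 9 — deliver 2→0: ·
after 10 — deliver 1→2: ·
after 11 — deliver 0→1: ·
after 12 — propose(0,'p'): ·
after 13 — deliver 0→1: n1:foll/b3/[p]
after 14 — deliver 1→0: n0:lead/b3/[p]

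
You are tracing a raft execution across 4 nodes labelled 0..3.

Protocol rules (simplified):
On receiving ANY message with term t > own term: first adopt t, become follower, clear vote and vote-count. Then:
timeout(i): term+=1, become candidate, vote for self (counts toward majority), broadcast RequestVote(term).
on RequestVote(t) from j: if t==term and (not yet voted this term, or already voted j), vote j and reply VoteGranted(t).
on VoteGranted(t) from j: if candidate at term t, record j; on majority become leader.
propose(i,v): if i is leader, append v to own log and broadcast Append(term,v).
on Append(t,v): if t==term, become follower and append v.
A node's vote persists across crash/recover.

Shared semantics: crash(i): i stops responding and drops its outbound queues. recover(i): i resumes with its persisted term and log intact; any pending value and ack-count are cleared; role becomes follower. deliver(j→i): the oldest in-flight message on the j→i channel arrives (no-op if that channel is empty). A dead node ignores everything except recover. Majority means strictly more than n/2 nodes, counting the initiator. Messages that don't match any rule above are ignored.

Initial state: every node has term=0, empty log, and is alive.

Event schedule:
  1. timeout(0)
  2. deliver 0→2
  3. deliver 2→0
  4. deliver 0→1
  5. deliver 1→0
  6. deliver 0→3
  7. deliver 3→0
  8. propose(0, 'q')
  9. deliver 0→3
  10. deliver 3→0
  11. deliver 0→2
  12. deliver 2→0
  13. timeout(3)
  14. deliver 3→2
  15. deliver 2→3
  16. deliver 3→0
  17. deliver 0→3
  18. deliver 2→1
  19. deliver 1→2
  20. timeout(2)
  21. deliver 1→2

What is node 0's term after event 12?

1

[1] timeout(0) → N0(cand t1 [-])
[2] deliver 0→2 → N2(foll t1 [-])
[3] deliver 2→0 → ∅
[4] deliver 0→1 → N1(foll t1 [-])
[5] deliver 1→0 → N0(lead t1 [-])
[6] deliver 0→3 → N3(foll t1 [-])
[7] deliver 3→0 → ∅
[8] propose(0,'q') → N0(lead t1 [q])
[9] deliver 0→3 → N3(foll t1 [q])
[10] deliver 3→0 → ∅
[11] deliver 0→2 → N2(foll t1 [q])
[12] deliver 2→0 → ∅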